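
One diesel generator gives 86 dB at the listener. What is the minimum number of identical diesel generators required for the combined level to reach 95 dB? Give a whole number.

8

The shortfall is 95 − 86 = 9.0 dB, and N units add 10·log₁₀ N, so need 10·log₁₀ N ≥ 9.0.
N ≥ 10^(9.0/10) = 7.943, so N = 8.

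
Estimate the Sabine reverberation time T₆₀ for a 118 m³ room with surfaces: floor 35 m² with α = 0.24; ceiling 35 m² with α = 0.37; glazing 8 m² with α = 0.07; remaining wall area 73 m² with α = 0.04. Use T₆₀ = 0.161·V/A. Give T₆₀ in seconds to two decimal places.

0.77 s

Summing Sᵢαᵢ: 35·0.24 + 35·0.37 + 8·0.07 + 73·0.04 = 24.83 m².
T₆₀ = 0.161·V/A = 0.161·118/24.83 = 0.765 s.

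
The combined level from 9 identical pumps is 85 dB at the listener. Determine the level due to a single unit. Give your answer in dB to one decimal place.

75.5 dB

Dividing the total intensity by 9 lowers the level by 10·log₁₀ 9 = 9.542 dB: L₁ = 85 − 9.542.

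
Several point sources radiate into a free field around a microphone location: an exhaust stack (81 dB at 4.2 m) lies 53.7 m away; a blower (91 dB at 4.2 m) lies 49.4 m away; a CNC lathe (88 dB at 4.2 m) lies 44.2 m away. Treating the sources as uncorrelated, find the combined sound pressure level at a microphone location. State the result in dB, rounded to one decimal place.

Propagate each source to the receiver with L = L_ref − 20·log₁₀(r/r_ref), then add intensities.
exhaust stack: 81 − 20·log₁₀(53.7/4.2) = 81 − 22.13 = 58.87 dB.
blower: 91 − 20·log₁₀(49.4/4.2) = 91 − 21.41 = 69.59 dB.
CNC lathe: 88 − 20·log₁₀(44.2/4.2) = 88 − 20.44 = 67.56 dB.
Σ 10^(L/10) = 1.557e+07 → L_total = 10·log₁₀(1.557e+07) = 71.92 dB.

71.9 dB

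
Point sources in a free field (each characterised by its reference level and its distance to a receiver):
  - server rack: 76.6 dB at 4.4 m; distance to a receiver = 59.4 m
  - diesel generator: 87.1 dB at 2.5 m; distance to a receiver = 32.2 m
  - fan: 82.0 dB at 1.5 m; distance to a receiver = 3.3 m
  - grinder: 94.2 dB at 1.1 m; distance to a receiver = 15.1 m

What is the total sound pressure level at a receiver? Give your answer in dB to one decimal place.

Propagate each source to the receiver with L = L_ref − 20·log₁₀(r/r_ref), then add intensities.
server rack: 76.6 − 20·log₁₀(59.4/4.4) = 76.6 − 22.61 = 53.99 dB.
diesel generator: 87.1 − 20·log₁₀(32.2/2.5) = 87.1 − 22.20 = 64.90 dB.
fan: 82.0 − 20·log₁₀(3.3/1.5) = 82.0 − 6.85 = 75.15 dB.
grinder: 94.2 − 20·log₁₀(15.1/1.1) = 94.2 − 22.75 = 71.45 dB.
Σ 10^(L/10) = 5.005e+07 → L_total = 10·log₁₀(5.005e+07) = 76.99 dB.

77.0 dB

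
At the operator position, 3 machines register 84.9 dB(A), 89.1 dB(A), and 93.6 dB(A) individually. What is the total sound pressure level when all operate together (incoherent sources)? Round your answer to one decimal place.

For uncorrelated sources the intensities add, so convert each level to linear form, sum, and take 10·log₁₀ of the total.
Σ 10^(L/10) = 10^(84.9/10) + 10^(89.1/10) + 10^(93.6/10) = 3.413e+09.
L_total = 10·log₁₀(3.413e+09) = 95.33 dB(A).

95.3 dB(A)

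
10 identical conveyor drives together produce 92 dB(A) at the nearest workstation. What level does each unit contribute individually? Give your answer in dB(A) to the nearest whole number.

Dividing the total intensity by 10 lowers the level by 10·log₁₀ 10 = 10.000 dB: L₁ = 92 − 10.000.

82 dB(A)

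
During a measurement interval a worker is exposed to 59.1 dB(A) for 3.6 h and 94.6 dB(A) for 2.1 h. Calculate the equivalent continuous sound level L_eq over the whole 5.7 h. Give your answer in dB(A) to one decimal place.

The energy average is taken in the linear domain: L_eq = 10·log₁₀[(Σ tᵢ·10^(Lᵢ/10))/T], T = 5.7 h.
Σ tᵢ·10^(Lᵢ/10) = 3.6·10^(59.1/10) + 2.1·10^(94.6/10) = 6.059e+09.
L_eq = 10·log₁₀(6.059e+09/5.7) = 90.27 dB(A).

90.3 dB(A)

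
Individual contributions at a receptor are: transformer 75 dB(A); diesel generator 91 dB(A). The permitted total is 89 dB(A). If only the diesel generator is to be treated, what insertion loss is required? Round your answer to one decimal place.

Fixed contribution from the other source: Σ 10^(L/10) = 10^(75/10) = 3.162e+07 (75.00 dB(A)).
The limit corresponds to 10^(89/10) = 7.943e+08; subtracting the fixed part leaves 7.627e+08 for the diesel generator, i.e. 88.82 dB(A).
Required insertion loss = 91 − 88.82 = 2.18 dB.

2.2 dB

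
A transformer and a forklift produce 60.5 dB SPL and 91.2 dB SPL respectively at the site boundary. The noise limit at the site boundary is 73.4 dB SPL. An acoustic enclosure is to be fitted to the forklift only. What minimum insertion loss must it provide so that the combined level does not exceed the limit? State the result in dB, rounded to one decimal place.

18.0 dB

The untreated sources together contribute 10^(60.5/10) = 1.122e+06, i.e. 60.50 dB SPL.
The limit corresponds to 10^(73.4/10) = 2.188e+07; subtracting the fixed part leaves 2.076e+07 for the forklift, i.e. 73.17 dB SPL.
So the forklift must be reduced from 91.2 to 73.17 dB SPL: IL = 18.03 dB.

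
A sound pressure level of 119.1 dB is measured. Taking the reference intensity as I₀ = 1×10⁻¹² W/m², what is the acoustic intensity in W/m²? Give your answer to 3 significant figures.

I = I₀·10^(L/10) = 10⁻¹² × 10^(119.1/10) = 10^(-0.090).

0.813 W/m²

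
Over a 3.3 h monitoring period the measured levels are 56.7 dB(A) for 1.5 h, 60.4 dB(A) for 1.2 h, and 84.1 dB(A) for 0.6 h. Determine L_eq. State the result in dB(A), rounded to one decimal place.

76.8 dB(A)

L_eq = 10·log₁₀[(1/T)·Σ tᵢ·10^(Lᵢ/10)] with T = 3.3 h.
Σ tᵢ·10^(Lᵢ/10) = 1.5·10^(56.7/10) + 1.2·10^(60.4/10) + 0.6·10^(84.1/10) = 1.562e+08.
L_eq = 10·log₁₀(1.562e+08/3.3) = 76.75 dB(A).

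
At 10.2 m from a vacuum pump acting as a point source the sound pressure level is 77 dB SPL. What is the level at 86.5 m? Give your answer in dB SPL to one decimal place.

58.4 dB SPL

For a point source, L₂ = L₁ − 20·log₁₀(r₂/r₁).
L₂ = 77 − 20·log₁₀(86.5/10.2) = 77 − 18.568 = 58.43 dB SPL.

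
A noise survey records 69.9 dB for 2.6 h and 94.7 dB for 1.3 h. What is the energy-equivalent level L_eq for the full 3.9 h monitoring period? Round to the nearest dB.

L_eq = 10·log₁₀[(1/T)·Σ tᵢ·10^(Lᵢ/10)] with T = 3.9 h.
Σ tᵢ·10^(Lᵢ/10) = 2.6·10^(69.9/10) + 1.3·10^(94.7/10) = 3.862e+09.
L_eq = 10·log₁₀(3.862e+09/3.9) = 89.96 dB.

90 dB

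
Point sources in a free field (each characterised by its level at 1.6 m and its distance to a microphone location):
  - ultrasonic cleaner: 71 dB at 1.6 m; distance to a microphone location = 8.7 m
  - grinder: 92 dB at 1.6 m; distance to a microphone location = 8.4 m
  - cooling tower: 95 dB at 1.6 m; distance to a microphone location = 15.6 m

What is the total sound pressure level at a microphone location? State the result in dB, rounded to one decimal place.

Apply inverse-square spreading to bring every level to the receiver, then sum 10^(L/10).
ultrasonic cleaner: 71 − 20·log₁₀(8.7/1.6) = 71 − 14.71 = 56.29 dB.
grinder: 92 − 20·log₁₀(8.4/1.6) = 92 − 14.40 = 77.60 dB.
cooling tower: 95 − 20·log₁₀(15.6/1.6) = 95 − 19.78 = 75.22 dB.
Σ 10^(L/10) = 9.119e+07 → L_total = 10·log₁₀(9.119e+07) = 79.60 dB.

79.6 dB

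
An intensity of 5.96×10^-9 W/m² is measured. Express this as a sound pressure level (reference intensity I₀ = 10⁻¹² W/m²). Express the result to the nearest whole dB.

38 dB

Dividing by I₀ shifts the exponent by 12: I/I₀ = 5.96×10^3.
L = 10·(0.7752 + 3) = 37.75 dB.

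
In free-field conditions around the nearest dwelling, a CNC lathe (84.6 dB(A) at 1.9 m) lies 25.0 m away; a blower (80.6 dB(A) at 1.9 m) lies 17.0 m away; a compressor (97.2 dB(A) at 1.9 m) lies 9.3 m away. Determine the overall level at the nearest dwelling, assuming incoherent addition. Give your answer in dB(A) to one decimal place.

First find each source's level at the receiver (point-source: −20·log₁₀(r/r_ref)), then combine on an intensity basis.
CNC lathe: 84.6 − 20·log₁₀(25.0/1.9) = 84.6 − 22.38 = 62.22 dB(A).
blower: 80.6 − 20·log₁₀(17.0/1.9) = 80.6 − 19.03 = 61.57 dB(A).
compressor: 97.2 − 20·log₁₀(9.3/1.9) = 97.2 − 13.79 = 83.41 dB(A).
Σ 10^(L/10) = 2.221e+08 → L_total = 10·log₁₀(2.221e+08) = 83.47 dB(A).

83.5 dB(A)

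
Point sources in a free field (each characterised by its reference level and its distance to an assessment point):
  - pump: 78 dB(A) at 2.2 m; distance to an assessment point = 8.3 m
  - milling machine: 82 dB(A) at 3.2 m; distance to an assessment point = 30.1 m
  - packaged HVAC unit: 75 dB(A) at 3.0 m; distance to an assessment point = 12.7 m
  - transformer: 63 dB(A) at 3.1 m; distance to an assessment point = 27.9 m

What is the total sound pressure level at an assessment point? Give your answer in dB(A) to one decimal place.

69.0 dB(A)

Propagate each source to the receiver with L = L_ref − 20·log₁₀(r/r_ref), then add intensities.
pump: 78 − 20·log₁₀(8.3/2.2) = 78 − 11.53 = 66.47 dB(A).
milling machine: 82 − 20·log₁₀(30.1/3.2) = 82 − 19.47 = 62.53 dB(A).
packaged HVAC unit: 75 − 20·log₁₀(12.7/3.0) = 75 − 12.53 = 62.47 dB(A).
transformer: 63 − 20·log₁₀(27.9/3.1) = 63 − 19.08 = 43.92 dB(A).
Σ 10^(L/10) = 8.013e+06 → L_total = 10·log₁₀(8.013e+06) = 69.04 dB(A).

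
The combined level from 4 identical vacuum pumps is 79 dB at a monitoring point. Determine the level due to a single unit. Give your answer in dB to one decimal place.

73.0 dB

Dividing the total intensity by 4 lowers the level by 10·log₁₀ 4 = 6.021 dB: L₁ = 79 − 6.021.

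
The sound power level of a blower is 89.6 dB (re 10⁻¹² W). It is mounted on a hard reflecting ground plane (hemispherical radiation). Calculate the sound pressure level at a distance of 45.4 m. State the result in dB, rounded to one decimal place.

The power spreads over a hemisphere of area 2π·r², so L_p = L_w − 10·log₁₀(2π·r²).
2π·r² = 1.295e+04 m², 10·log₁₀ of that is 41.123 dB.
L_p = 89.6 − 41.123 = 48.48 dB.

48.5 dB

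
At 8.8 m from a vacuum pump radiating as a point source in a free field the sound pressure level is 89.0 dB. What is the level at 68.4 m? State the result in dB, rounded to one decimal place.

71.2 dB

Point-source attenuation: ΔL = 20·log₁₀(r₂/r₁) = 20·log₁₀(68.4/8.8) = 17.811 dB.
L₂ = 89.0 − 20·log₁₀(68.4/8.8) = 89.0 − 17.811 = 71.19 dB.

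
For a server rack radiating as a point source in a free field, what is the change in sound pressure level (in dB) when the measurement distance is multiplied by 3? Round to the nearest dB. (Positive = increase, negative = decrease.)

-10 dB

With spherical spreading the level changes by −20·log₁₀(r₂/r₁).
ΔL = −20·log₁₀(3) = -9.54 dB.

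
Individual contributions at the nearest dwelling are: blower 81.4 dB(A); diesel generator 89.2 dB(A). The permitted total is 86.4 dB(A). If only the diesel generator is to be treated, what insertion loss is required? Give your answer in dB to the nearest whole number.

4 dB

Fixed contribution from the other source: Σ 10^(L/10) = 10^(81.4/10) = 1.380e+08 (81.40 dB(A)).
To meet 86.4 dB(A) overall, the treated diesel generator may contribute at most 10^(86.4/10) − 1.380e+08 = 2.985e+08, i.e. 84.75 dB(A).
So the diesel generator must be reduced from 89.2 to 84.75 dB(A): IL = 4.45 dB.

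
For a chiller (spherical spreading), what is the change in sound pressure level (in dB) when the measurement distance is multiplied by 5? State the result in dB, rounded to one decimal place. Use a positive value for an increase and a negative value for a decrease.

-14.0 dB

A point source loses 6 dB per doubling of distance; generally ΔL = −20·log₁₀(r₂/r₁).
ΔL = −20·log₁₀(5) = -13.98 dB.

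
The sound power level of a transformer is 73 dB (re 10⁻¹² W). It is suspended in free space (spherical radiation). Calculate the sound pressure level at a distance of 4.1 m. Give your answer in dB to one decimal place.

Free-field spherical radiation: L_p = L_w − 10·log₁₀(4π·r²), r = 4.1 m.
4π·r² = 211.2 m², 10·log₁₀ of that is 23.248 dB.
L_p = 73 − 23.248 = 49.75 dB.

49.8 dB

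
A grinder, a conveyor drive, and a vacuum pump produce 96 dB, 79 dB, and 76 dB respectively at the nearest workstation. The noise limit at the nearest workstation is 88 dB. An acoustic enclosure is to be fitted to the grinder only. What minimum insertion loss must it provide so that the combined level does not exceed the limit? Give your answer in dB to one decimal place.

8.9 dB

Fixed contribution from the other sources: Σ 10^(L/10) = 10^(79/10) + 10^(76/10) = 1.192e+08 (80.76 dB).
To meet 88 dB overall, the treated grinder may contribute at most 10^(88/10) − 1.192e+08 = 5.117e+08, i.e. 87.09 dB.
So the grinder must be reduced from 96 to 87.09 dB: IL = 8.91 dB.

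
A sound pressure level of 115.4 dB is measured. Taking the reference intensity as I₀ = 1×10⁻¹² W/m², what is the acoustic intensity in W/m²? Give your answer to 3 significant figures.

0.347 W/m²

I/I₀ = 10^(115.4/10) = 3.467e+11, so I = 3.467e+11 × 10⁻¹² W/m².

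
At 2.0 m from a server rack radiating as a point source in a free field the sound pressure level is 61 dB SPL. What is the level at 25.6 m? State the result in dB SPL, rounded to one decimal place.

For a point source, L₂ = L₁ − 20·log₁₀(r₂/r₁).
L₂ = 61 − 20·log₁₀(25.6/2.0) = 61 − 22.144 = 38.86 dB SPL.

38.9 dB SPL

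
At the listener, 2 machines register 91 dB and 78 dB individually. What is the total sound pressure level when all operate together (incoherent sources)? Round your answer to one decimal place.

Incoherent sources combine by intensity addition: L_total = 10·log₁₀(Σ 10^(L_i/10)).
Σ 10^(L/10) = 10^(91/10) + 10^(78/10) = 1.322e+09.
L_total = 10·log₁₀(1.322e+09) = 91.21 dB.

91.2 dB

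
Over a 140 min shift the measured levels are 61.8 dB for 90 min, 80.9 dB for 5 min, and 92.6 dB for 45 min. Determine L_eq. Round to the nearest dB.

The energy average is taken in the linear domain: L_eq = 10·log₁₀[(Σ tᵢ·10^(Lᵢ/10))/T], T = 140 min.
Σ tᵢ·10^(Lᵢ/10) = 90·10^(61.8/10) + 5·10^(80.9/10) + 45·10^(92.6/10) = 8.264e+10.
L_eq = 10·log₁₀(8.264e+10/140) = 87.71 dB.

88 dB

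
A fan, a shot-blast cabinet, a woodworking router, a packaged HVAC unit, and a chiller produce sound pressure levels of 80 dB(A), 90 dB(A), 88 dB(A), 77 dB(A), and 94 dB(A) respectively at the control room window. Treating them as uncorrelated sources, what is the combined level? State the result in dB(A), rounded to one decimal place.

Incoherent sources combine by intensity addition: L_total = 10·log₁₀(Σ 10^(L_i/10)).
Σ 10^(L/10) = 10^(80/10) + 10^(90/10) + 10^(88/10) + 10^(77/10) + 10^(94/10) = 4.293e+09.
L_total = 10·log₁₀(4.293e+09) = 96.33 dB(A).

96.3 dB(A)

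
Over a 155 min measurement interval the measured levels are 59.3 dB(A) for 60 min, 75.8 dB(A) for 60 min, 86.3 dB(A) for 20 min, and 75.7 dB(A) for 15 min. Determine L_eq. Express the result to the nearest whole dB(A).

79 dB(A)

L_eq = 10·log₁₀[(1/T)·Σ tᵢ·10^(Lᵢ/10)] with T = 155 min.
Σ tᵢ·10^(Lᵢ/10) = 60·10^(59.3/10) + 60·10^(75.8/10) + 20·10^(86.3/10) + 15·10^(75.7/10) = 1.142e+10.
L_eq = 10·log₁₀(1.142e+10/155) = 78.67 dB(A).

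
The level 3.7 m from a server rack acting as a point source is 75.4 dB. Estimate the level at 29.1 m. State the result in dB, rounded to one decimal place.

57.5 dB

Spherical spreading from a point source gives a 20·log₁₀(r₂/r₁) drop.
L₂ = 75.4 − 20·log₁₀(29.1/3.7) = 75.4 − 17.914 = 57.49 dB.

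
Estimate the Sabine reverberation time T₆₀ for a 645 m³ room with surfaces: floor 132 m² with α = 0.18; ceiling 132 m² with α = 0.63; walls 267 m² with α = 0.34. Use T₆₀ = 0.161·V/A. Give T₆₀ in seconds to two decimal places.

Summing Sᵢαᵢ: 132·0.18 + 132·0.63 + 267·0.34 = 197.70 m².
T₆₀ = 0.161·V/A = 0.161·645/197.70 = 0.525 s.

0.53 s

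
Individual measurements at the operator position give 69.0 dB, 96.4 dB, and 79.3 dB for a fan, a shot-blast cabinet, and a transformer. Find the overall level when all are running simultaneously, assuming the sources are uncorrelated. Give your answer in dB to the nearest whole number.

96 dB

Incoherent sources combine by intensity addition: L_total = 10·log₁₀(Σ 10^(L_i/10)).
Σ 10^(L/10) = 10^(69.0/10) + 10^(96.4/10) + 10^(79.3/10) = 4.458e+09.
L_total = 10·log₁₀(4.458e+09) = 96.49 dB.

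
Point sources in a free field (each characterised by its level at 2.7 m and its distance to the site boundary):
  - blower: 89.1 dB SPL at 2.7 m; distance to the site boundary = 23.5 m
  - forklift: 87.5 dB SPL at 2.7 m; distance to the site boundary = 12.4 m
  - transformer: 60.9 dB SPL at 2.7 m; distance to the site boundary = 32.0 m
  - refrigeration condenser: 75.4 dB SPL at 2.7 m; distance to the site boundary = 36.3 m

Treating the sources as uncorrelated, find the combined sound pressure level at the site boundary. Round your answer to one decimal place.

75.8 dB SPL

Apply inverse-square spreading to bring every level to the receiver, then sum 10^(L/10).
blower: 89.1 − 20·log₁₀(23.5/2.7) = 89.1 − 18.79 = 70.31 dB SPL.
forklift: 87.5 − 20·log₁₀(12.4/2.7) = 87.5 − 13.24 = 74.26 dB SPL.
transformer: 60.9 − 20·log₁₀(32.0/2.7) = 60.9 − 21.48 = 39.42 dB SPL.
refrigeration condenser: 75.4 − 20·log₁₀(36.3/2.7) = 75.4 − 22.57 = 52.83 dB SPL.
Σ 10^(L/10) = 3.759e+07 → L_total = 10·log₁₀(3.759e+07) = 75.75 dB SPL.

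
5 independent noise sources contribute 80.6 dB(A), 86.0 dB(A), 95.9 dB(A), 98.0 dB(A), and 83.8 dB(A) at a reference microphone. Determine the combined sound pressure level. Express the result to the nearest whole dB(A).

100 dB(A)

For uncorrelated sources the intensities add, so convert each level to linear form, sum, and take 10·log₁₀ of the total.
Σ 10^(L/10) = 10^(80.6/10) + 10^(86.0/10) + 10^(95.9/10) + 10^(98.0/10) + 10^(83.8/10) = 1.095e+10.
L_total = 10·log₁₀(1.095e+10) = 100.40 dB(A).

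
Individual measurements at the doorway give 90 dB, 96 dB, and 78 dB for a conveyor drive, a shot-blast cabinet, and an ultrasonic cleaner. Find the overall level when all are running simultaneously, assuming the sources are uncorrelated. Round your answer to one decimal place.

97.0 dB

For uncorrelated sources the intensities add, so convert each level to linear form, sum, and take 10·log₁₀ of the total.
Σ 10^(L/10) = 10^(90/10) + 10^(96/10) + 10^(78/10) = 5.044e+09.
L_total = 10·log₁₀(5.044e+09) = 97.03 dB.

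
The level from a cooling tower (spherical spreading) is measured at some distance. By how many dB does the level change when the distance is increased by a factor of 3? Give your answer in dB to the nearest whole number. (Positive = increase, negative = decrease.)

Point-source spreading: ΔL = −20·log₁₀(r₂/r₁).
ΔL = −20·log₁₀(3) = -9.54 dB.

-10 dB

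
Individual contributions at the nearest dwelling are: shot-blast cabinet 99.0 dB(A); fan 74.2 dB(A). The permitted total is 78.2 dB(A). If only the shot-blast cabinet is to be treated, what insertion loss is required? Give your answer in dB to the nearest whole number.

The untreated sources together contribute 10^(74.2/10) = 2.630e+07, i.e. 74.20 dB(A).
To meet 78.2 dB(A) overall, the treated shot-blast cabinet may contribute at most 10^(78.2/10) − 2.630e+07 = 3.977e+07, i.e. 76.00 dB(A).
So the shot-blast cabinet must be reduced from 99.0 to 76.00 dB(A): IL = 23.00 dB.

23 dB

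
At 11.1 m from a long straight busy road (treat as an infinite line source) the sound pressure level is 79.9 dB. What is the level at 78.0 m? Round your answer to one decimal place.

For a line source, L₂ = L₁ − 10·log₁₀(r₂/r₁).
L₂ = 79.9 − 10·log₁₀(78.0/11.1) = 79.9 − 8.468 = 71.43 dB.

71.4 dB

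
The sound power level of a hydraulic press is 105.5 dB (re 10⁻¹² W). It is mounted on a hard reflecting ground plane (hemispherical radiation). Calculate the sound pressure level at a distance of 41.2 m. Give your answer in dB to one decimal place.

65.2 dB

Free-field hemispherical radiation: L_p = L_w − 10·log₁₀(2π·r²), r = 41.2 m.
2π·r² = 1.067e+04 m², 10·log₁₀ of that is 40.280 dB.
L_p = 105.5 − 40.280 = 65.22 dB.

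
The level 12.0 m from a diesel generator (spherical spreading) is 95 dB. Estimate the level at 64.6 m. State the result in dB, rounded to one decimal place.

Spherical spreading from a point source gives a 20·log₁₀(r₂/r₁) drop.
L₂ = 95 − 20·log₁₀(64.6/12.0) = 95 − 14.621 = 80.38 dB.

80.4 dB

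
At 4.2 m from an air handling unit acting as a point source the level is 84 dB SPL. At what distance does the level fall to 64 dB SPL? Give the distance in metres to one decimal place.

42.0 m

For a point source L₁ − L₂ = 20·log₁₀(r₂/r₁), so r₂ = r₁·10^((L₁−L₂)/20).
r₂ = 4.2·10^((84−64)/20) = 4.2·10^(20.0/20) = 42.00 m.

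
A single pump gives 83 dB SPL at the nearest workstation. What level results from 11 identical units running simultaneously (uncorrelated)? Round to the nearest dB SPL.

93 dB SPL

N identical incoherent sources raise the level by 10·log₁₀ N.
L_total = 83 + 10·log₁₀(11) = 83 + 10.414 = 93.41 dB SPL.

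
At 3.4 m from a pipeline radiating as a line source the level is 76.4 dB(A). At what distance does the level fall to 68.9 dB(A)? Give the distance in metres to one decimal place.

Line-source spreading drops the level by 10·log₁₀(r₂/r₁); inverting, r₂/r₁ = 10^(ΔL/10).
r₂ = 3.4·10^((76.4−68.9)/10) = 3.4·10^(7.5/10) = 19.12 m.

19.1 m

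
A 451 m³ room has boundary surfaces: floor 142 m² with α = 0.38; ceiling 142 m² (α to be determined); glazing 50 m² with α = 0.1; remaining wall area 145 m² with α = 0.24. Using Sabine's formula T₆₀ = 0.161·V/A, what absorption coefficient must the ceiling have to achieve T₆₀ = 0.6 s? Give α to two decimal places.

Required total absorption A = 0.161·451/0.6 = 121.02 m².
Absorption from the other surfaces = 142·0.38 + 50·0.1 + 145·0.24 = 93.76 m², so the ceiling must supply 27.26 m² over 142 m².
α = 27.26/142 = 0.192.

0.19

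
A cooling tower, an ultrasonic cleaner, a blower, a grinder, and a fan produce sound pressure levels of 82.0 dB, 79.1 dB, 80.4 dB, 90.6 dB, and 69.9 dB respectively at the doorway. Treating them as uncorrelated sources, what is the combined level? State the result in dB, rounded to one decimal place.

91.8 dB

For uncorrelated sources the intensities add, so convert each level to linear form, sum, and take 10·log₁₀ of the total.
Σ 10^(L/10) = 10^(82.0/10) + 10^(79.1/10) + 10^(80.4/10) + 10^(90.6/10) + 10^(69.9/10) = 1.507e+09.
L_total = 10·log₁₀(1.507e+09) = 91.78 dB.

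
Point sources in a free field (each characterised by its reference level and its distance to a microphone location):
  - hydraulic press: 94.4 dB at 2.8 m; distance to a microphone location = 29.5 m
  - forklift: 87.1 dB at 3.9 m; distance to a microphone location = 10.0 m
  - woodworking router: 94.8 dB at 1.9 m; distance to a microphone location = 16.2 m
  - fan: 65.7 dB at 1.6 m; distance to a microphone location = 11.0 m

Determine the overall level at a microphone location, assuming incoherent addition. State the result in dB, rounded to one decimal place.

81.6 dB

First find each source's level at the receiver (point-source: −20·log₁₀(r/r_ref)), then combine on an intensity basis.
hydraulic press: 94.4 − 20·log₁₀(29.5/2.8) = 94.4 − 20.45 = 73.95 dB.
forklift: 87.1 − 20·log₁₀(10.0/3.9) = 87.1 − 8.18 = 78.92 dB.
woodworking router: 94.8 − 20·log₁₀(16.2/1.9) = 94.8 − 18.62 = 76.18 dB.
fan: 65.7 − 20·log₁₀(11.0/1.6) = 65.7 − 16.75 = 48.95 dB.
Σ 10^(L/10) = 1.444e+08 → L_total = 10·log₁₀(1.444e+08) = 81.60 dB.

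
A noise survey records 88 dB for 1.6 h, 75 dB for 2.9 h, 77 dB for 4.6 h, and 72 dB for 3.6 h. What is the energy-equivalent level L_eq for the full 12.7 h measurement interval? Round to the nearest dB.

80 dB

Weight each interval's intensity by its duration and average over T = 12.7 h:
Σ tᵢ·10^(Lᵢ/10) = 1.6·10^(88/10) + 2.9·10^(75/10) + 4.6·10^(77/10) + 3.6·10^(72/10) = 1.389e+09.
L_eq = 10·log₁₀(1.389e+09/12.7) = 80.39 dB.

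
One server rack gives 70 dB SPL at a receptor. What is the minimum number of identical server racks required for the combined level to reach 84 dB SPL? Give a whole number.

Need L₁ + 10·log₁₀ N ≥ 84, i.e. log₁₀ N ≥ 1.40.
N ≥ 10^(14.0/10) = 25.119, so N = 26.

26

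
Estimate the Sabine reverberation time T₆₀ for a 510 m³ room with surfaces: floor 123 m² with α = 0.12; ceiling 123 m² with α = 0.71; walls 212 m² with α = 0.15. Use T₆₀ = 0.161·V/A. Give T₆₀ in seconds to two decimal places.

0.61 s

Summing Sᵢαᵢ: 123·0.12 + 123·0.71 + 212·0.15 = 133.89 m².
T₆₀ = 0.161·V/A = 0.161·510/133.89 = 0.613 s.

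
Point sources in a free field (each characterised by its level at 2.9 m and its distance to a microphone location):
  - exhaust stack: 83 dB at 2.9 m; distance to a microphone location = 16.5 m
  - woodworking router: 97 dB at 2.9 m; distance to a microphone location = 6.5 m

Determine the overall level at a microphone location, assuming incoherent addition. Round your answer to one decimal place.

First find each source's level at the receiver (point-source: −20·log₁₀(r/r_ref)), then combine on an intensity basis.
exhaust stack: 83 − 20·log₁₀(16.5/2.9) = 83 − 15.10 = 67.90 dB.
woodworking router: 97 − 20·log₁₀(6.5/2.9) = 97 − 7.01 = 89.99 dB.
Σ 10^(L/10) = 1.004e+09 → L_total = 10·log₁₀(1.004e+09) = 90.02 dB.

90.0 dB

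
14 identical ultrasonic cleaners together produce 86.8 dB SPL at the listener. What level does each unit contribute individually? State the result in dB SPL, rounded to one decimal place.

For N identical incoherent sources L_total = L₁ + 10·log₁₀ N, so L₁ = 86.8 − 10·log₁₀(14) = 86.8 − 11.461.

75.3 dB SPL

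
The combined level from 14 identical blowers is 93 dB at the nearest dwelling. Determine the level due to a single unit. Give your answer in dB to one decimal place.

Dividing the total intensity by 14 lowers the level by 10·log₁₀ 14 = 11.461 dB: L₁ = 93 − 11.461.

81.5 dB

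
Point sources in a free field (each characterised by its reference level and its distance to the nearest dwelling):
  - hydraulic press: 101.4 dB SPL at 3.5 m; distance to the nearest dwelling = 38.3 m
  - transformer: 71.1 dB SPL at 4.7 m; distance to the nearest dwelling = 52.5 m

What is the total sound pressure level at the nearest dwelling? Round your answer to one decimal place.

80.6 dB SPL

First find each source's level at the receiver (point-source: −20·log₁₀(r/r_ref)), then combine on an intensity basis.
hydraulic press: 101.4 − 20·log₁₀(38.3/3.5) = 101.4 − 20.78 = 80.62 dB SPL.
transformer: 71.1 − 20·log₁₀(52.5/4.7) = 71.1 − 20.96 = 50.14 dB SPL.
Σ 10^(L/10) = 1.154e+08 → L_total = 10·log₁₀(1.154e+08) = 80.62 dB SPL.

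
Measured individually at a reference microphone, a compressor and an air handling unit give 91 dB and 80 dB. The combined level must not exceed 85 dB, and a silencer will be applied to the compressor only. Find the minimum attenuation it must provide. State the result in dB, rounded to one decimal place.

7.7 dB

Fixed contribution from the other source: Σ 10^(L/10) = 10^(80/10) = 1.000e+08 (80.00 dB).
The limit corresponds to 10^(85/10) = 3.162e+08; subtracting the fixed part leaves 2.162e+08 for the compressor, i.e. 83.35 dB.
So the compressor must be reduced from 91 to 83.35 dB: IL = 7.65 dB.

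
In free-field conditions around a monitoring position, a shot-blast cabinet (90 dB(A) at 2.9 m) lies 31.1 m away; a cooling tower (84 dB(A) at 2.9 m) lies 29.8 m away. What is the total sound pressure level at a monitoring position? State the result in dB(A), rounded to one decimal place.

Propagate each source to the receiver with L = L_ref − 20·log₁₀(r/r_ref), then add intensities.
shot-blast cabinet: 90 − 20·log₁₀(31.1/2.9) = 90 − 20.61 = 69.39 dB(A).
cooling tower: 84 − 20·log₁₀(29.8/2.9) = 84 − 20.24 = 63.76 dB(A).
Σ 10^(L/10) = 1.107e+07 → L_total = 10·log₁₀(1.107e+07) = 70.44 dB(A).

70.4 dB(A)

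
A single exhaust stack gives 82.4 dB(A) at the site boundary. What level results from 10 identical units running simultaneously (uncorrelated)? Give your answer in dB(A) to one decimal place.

92.4 dB(A)

With 10 equal, uncorrelated contributions the intensity is 10× that of one unit, giving a rise of 10·log₁₀ 10.
L_total = 82.4 + 10·log₁₀(10) = 82.4 + 10.000 = 92.40 dB(A).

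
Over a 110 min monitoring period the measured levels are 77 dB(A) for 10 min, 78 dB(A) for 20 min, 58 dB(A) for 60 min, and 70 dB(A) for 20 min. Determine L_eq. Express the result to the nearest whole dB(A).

73 dB(A)

The energy average is taken in the linear domain: L_eq = 10·log₁₀[(Σ tᵢ·10^(Lᵢ/10))/T], T = 110 min.
Σ tᵢ·10^(Lᵢ/10) = 10·10^(77/10) + 20·10^(78/10) + 60·10^(58/10) + 20·10^(70/10) = 2.001e+09.
L_eq = 10·log₁₀(2.001e+09/110) = 72.60 dB(A).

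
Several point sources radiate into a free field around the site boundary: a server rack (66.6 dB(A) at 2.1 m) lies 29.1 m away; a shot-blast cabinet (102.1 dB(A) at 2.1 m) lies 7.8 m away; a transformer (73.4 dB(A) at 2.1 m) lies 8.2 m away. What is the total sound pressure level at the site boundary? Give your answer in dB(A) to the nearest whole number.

91 dB(A)

Propagate each source to the receiver with L = L_ref − 20·log₁₀(r/r_ref), then add intensities.
server rack: 66.6 − 20·log₁₀(29.1/2.1) = 66.6 − 22.83 = 43.77 dB(A).
shot-blast cabinet: 102.1 − 20·log₁₀(7.8/2.1) = 102.1 − 11.40 = 90.70 dB(A).
transformer: 73.4 − 20·log₁₀(8.2/2.1) = 73.4 − 11.83 = 61.57 dB(A).
Σ 10^(L/10) = 1.177e+09 → L_total = 10·log₁₀(1.177e+09) = 90.71 dB(A).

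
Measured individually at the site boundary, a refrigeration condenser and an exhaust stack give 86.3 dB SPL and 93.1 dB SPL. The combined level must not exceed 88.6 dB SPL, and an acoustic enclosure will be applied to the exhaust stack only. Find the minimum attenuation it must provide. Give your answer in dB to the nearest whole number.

8 dB

The untreated sources together contribute 10^(86.3/10) = 4.266e+08, i.e. 86.30 dB SPL.
To meet 88.6 dB SPL overall, the treated exhaust stack may contribute at most 10^(88.6/10) − 4.266e+08 = 2.979e+08, i.e. 84.74 dB SPL.
So the exhaust stack must be reduced from 93.1 to 84.74 dB SPL: IL = 8.36 dB.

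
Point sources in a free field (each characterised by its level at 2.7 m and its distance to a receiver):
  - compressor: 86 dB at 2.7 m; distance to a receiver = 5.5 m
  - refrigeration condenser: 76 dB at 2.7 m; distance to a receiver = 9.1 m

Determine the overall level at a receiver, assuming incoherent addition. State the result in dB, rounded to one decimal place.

Propagate each source to the receiver with L = L_ref − 20·log₁₀(r/r_ref), then add intensities.
compressor: 86 − 20·log₁₀(5.5/2.7) = 86 − 6.18 = 79.82 dB.
refrigeration condenser: 76 − 20·log₁₀(9.1/2.7) = 76 − 10.55 = 65.45 dB.
Σ 10^(L/10) = 9.945e+07 → L_total = 10·log₁₀(9.945e+07) = 79.98 dB.

80.0 dB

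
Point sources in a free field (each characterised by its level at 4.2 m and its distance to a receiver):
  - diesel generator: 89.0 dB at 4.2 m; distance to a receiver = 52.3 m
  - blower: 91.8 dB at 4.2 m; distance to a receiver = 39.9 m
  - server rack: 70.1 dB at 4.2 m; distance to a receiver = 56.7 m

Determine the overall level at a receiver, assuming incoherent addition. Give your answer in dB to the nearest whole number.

73 dB

First find each source's level at the receiver (point-source: −20·log₁₀(r/r_ref)), then combine on an intensity basis.
diesel generator: 89.0 − 20·log₁₀(52.3/4.2) = 89.0 − 21.91 = 67.09 dB.
blower: 91.8 − 20·log₁₀(39.9/4.2) = 91.8 − 19.55 = 72.25 dB.
server rack: 70.1 − 20·log₁₀(56.7/4.2) = 70.1 − 22.61 = 47.49 dB.
Σ 10^(L/10) = 2.195e+07 → L_total = 10·log₁₀(2.195e+07) = 73.41 dB.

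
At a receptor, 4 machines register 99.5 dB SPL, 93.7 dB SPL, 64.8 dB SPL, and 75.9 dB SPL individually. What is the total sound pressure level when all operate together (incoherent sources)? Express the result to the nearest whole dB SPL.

For uncorrelated sources the intensities add, so convert each level to linear form, sum, and take 10·log₁₀ of the total.
Σ 10^(L/10) = 10^(99.5/10) + 10^(93.7/10) + 10^(64.8/10) + 10^(75.9/10) = 1.130e+10.
L_total = 10·log₁₀(1.130e+10) = 100.53 dB SPL.

101 dB SPL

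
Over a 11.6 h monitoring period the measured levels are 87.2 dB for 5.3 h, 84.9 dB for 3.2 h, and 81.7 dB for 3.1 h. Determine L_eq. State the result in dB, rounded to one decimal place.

85.6 dB

L_eq = 10·log₁₀[(1/T)·Σ tᵢ·10^(Lᵢ/10)] with T = 11.6 h.
Σ tᵢ·10^(Lᵢ/10) = 5.3·10^(87.2/10) + 3.2·10^(84.9/10) + 3.1·10^(81.7/10) = 4.229e+09.
L_eq = 10·log₁₀(4.229e+09/11.6) = 85.62 dB.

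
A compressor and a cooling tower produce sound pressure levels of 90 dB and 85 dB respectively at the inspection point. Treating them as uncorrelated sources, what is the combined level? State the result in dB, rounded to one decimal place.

91.2 dB

Incoherent sources combine by intensity addition: L_total = 10·log₁₀(Σ 10^(L_i/10)).
Σ 10^(L/10) = 10^(90/10) + 10^(85/10) = 1.316e+09.
L_total = 10·log₁₀(1.316e+09) = 91.19 dB.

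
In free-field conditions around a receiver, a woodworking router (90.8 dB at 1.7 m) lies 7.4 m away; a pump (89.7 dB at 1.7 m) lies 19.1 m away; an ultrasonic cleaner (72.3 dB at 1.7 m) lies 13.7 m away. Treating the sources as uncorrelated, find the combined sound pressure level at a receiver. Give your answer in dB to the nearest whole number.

79 dB

Propagate each source to the receiver with L = L_ref − 20·log₁₀(r/r_ref), then add intensities.
woodworking router: 90.8 − 20·log₁₀(7.4/1.7) = 90.8 − 12.78 = 78.02 dB.
pump: 89.7 − 20·log₁₀(19.1/1.7) = 89.7 − 21.01 = 68.69 dB.
ultrasonic cleaner: 72.3 − 20·log₁₀(13.7/1.7) = 72.3 − 18.13 = 54.17 dB.
Σ 10^(L/10) = 7.111e+07 → L_total = 10·log₁₀(7.111e+07) = 78.52 dB.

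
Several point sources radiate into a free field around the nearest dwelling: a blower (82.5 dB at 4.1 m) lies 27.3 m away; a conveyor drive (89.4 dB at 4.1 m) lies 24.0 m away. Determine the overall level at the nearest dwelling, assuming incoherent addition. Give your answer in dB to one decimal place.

First find each source's level at the receiver (point-source: −20·log₁₀(r/r_ref)), then combine on an intensity basis.
blower: 82.5 − 20·log₁₀(27.3/4.1) = 82.5 − 16.47 = 66.03 dB.
conveyor drive: 89.4 − 20·log₁₀(24.0/4.1) = 89.4 − 15.35 = 74.05 dB.
Σ 10^(L/10) = 2.943e+07 → L_total = 10·log₁₀(2.943e+07) = 74.69 dB.

74.7 dB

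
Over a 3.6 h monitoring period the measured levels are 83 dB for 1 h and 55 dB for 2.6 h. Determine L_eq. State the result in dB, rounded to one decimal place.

The energy average is taken in the linear domain: L_eq = 10·log₁₀[(Σ tᵢ·10^(Lᵢ/10))/T], T = 3.6 h.
Σ tᵢ·10^(Lᵢ/10) = 1·10^(83/10) + 2.6·10^(55/10) = 2.003e+08.
L_eq = 10·log₁₀(2.003e+08/3.6) = 77.45 dB.

77.5 dB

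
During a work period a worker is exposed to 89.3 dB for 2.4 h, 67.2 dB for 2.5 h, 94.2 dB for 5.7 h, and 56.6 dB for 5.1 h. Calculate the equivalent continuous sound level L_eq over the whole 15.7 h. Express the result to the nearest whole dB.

90 dB

Weight each interval's intensity by its duration and average over T = 15.7 h:
Σ tᵢ·10^(Lᵢ/10) = 2.4·10^(89.3/10) + 2.5·10^(67.2/10) + 5.7·10^(94.2/10) + 5.1·10^(56.6/10) = 1.705e+10.
L_eq = 10·log₁₀(1.705e+10/15.7) = 90.36 dB.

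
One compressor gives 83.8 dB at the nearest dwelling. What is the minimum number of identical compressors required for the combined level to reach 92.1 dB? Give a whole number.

Need L₁ + 10·log₁₀ N ≥ 92.1, i.e. log₁₀ N ≥ 0.83.
N ≥ 10^(8.3/10) = 6.761, so N = 7.

7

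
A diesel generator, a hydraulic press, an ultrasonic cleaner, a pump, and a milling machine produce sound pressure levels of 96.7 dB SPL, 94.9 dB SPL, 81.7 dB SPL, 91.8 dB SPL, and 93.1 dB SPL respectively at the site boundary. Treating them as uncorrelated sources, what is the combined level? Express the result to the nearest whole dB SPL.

For uncorrelated sources the intensities add, so convert each level to linear form, sum, and take 10·log₁₀ of the total.
Σ 10^(L/10) = 10^(96.7/10) + 10^(94.9/10) + 10^(81.7/10) + 10^(91.8/10) + 10^(93.1/10) = 1.147e+10.
L_total = 10·log₁₀(1.147e+10) = 100.60 dB SPL.

101 dB SPL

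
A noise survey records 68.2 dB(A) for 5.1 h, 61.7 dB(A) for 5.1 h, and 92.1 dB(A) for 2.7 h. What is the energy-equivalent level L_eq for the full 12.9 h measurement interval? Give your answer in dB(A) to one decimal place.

85.3 dB(A)

L_eq = 10·log₁₀[(1/T)·Σ tᵢ·10^(Lᵢ/10)] with T = 12.9 h.
Σ tᵢ·10^(Lᵢ/10) = 5.1·10^(68.2/10) + 5.1·10^(61.7/10) + 2.7·10^(92.1/10) = 4.420e+09.
L_eq = 10·log₁₀(4.420e+09/12.9) = 85.35 dB(A).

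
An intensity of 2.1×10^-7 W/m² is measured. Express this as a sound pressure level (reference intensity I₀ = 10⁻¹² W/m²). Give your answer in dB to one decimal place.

53.2 dB

L = 10·log₁₀(I/I₀) = 10·log₁₀(2.1×10^-7/10⁻¹²) = 10·log₁₀(2.1×10^5).
L = 10·(0.3222 + 5) = 53.22 dB.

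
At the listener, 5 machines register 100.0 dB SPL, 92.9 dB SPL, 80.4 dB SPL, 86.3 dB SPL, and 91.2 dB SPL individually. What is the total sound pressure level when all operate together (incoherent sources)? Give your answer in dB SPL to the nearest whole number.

Incoherent sources combine by intensity addition: L_total = 10·log₁₀(Σ 10^(L_i/10)).
Σ 10^(L/10) = 10^(100.0/10) + 10^(92.9/10) + 10^(80.4/10) + 10^(86.3/10) + 10^(91.2/10) = 1.380e+10.
L_total = 10·log₁₀(1.380e+10) = 101.40 dB SPL.

101 dB SPL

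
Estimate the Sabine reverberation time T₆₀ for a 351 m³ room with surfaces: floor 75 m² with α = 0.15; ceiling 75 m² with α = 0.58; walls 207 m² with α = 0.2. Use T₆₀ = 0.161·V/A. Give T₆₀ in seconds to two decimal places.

Summing Sᵢαᵢ: 75·0.15 + 75·0.58 + 207·0.2 = 96.15 m².
T₆₀ = 0.161 × 351 / 96.15 = 0.588 s.

0.59 s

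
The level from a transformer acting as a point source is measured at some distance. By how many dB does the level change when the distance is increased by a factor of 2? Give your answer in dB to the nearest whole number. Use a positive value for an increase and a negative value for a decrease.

-6 dB

A point source loses 6 dB per doubling of distance; generally ΔL = −20·log₁₀(r₂/r₁).
ΔL = −20·log₁₀(2) = -6.02 dB.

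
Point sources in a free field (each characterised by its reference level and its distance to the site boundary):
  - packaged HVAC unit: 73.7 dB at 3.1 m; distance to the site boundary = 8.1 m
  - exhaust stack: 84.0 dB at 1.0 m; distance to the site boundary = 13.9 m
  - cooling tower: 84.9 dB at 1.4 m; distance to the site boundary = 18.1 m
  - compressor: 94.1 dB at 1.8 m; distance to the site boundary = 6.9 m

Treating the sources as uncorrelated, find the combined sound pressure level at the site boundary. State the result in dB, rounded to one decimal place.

Apply inverse-square spreading to bring every level to the receiver, then sum 10^(L/10).
packaged HVAC unit: 73.7 − 20·log₁₀(8.1/3.1) = 73.7 − 8.34 = 65.36 dB.
exhaust stack: 84.0 − 20·log₁₀(13.9/1.0) = 84.0 − 22.86 = 61.14 dB.
cooling tower: 84.9 − 20·log₁₀(18.1/1.4) = 84.9 − 22.23 = 62.67 dB.
compressor: 94.1 − 20·log₁₀(6.9/1.8) = 94.1 − 11.67 = 82.43 dB.
Σ 10^(L/10) = 1.815e+08 → L_total = 10·log₁₀(1.815e+08) = 82.59 dB.

82.6 dB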